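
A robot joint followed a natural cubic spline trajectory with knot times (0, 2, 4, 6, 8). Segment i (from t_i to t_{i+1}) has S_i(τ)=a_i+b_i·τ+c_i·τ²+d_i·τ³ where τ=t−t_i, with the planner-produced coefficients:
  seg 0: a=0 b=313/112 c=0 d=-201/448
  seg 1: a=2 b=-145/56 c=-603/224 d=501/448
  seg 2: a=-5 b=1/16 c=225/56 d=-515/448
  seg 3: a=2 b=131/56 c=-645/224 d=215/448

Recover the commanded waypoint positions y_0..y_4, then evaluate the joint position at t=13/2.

y_0 = S_0(0) = a_0 = 0
y_1 = S_1(0) = a_1 = 2
y_2 = S_2(0) = a_2 = -5
y_3 = S_3(0) = a_3 = 2
y_4 = S_3(2) = -1
t_q=13/2 is in segment 3 (τ=1/2); S_3(τ)=1285/512

y_0=0 y_1=2 y_2=-5 y_3=2 y_4=-1
S(13/2) = 1285/512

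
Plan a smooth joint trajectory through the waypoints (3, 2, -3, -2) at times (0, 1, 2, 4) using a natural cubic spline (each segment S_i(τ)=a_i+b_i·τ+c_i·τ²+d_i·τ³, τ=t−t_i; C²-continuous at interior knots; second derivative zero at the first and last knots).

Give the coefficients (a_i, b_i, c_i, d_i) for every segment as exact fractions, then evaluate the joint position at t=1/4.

Δ: Δ0=-1, Δ1=-5, Δ2=1/2
row 1: diag=4, rhs=-24; c'=1/4, d'=-6
row 2: denom=6−1·1/4=23/4; d'=(33−1·-6)/(23/4)=156/23
back: M2=156/23
back: M1=-6−1/4·156/23=-177/23
M: M0=0, M1=-177/23, M2=156/23, M3=0
seg 0: a=3, c=M0/2=0, d=(M1−M0)/(6·1)=-59/46, b=Δ0−h0·(2M0+M1)/6=13/46
seg 1: a=2, c=M1/2=-177/46, d=(M2−M1)/(6·1)=111/46, b=Δ1−h1·(2M1+M2)/6=-82/23
seg 2: a=-3, c=M2/2=78/23, d=(M3−M2)/(6·2)=-13/23, b=Δ2−h2·(2M2+M3)/6=-185/46
t_q=1/4 → seg 0, τ=1/4; S=3+13/46·τ+0·τ²+-59/46·τ³=8981/2944

  seg 0: a=3 b=13/46 c=0 d=-59/46
  seg 1: a=2 b=-82/23 c=-177/46 d=111/46
  seg 2: a=-3 b=-185/46 c=78/23 d=-13/23
S(1/4) = 8981/2944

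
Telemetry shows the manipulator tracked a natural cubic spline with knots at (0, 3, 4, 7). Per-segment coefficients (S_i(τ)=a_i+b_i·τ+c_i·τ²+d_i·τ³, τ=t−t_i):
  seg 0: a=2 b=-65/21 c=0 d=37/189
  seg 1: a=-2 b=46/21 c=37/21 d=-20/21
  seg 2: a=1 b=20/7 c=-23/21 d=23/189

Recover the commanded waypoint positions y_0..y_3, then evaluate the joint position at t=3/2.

y_0 = S_0(0) = a_0 = 2
y_1 = S_1(0) = a_1 = -2
y_2 = S_2(0) = a_2 = 1
y_3 = S_2(3) = 3
t_q=3/2 is in segment 0 (τ=3/2); S_0(τ)=-111/56

y_0=2 y_1=-2 y_2=1 y_3=3
S(3/2) = -111/56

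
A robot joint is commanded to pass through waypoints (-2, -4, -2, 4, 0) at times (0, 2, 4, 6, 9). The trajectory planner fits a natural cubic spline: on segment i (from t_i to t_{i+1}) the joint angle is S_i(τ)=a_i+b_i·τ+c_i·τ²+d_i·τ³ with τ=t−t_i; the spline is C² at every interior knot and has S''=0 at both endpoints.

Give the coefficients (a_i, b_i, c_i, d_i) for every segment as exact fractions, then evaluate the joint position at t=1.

  seg 0: a=-2 b=-4/3 c=0 d=1/12
  seg 1: a=-4 b=-1/3 c=1/2 d=1/12
  seg 2: a=-2 b=8/3 c=1 d=-5/12
  seg 3: a=4 b=5/3 c=-3/2 d=1/6
S(1) = -13/4

Δ: Δ0=-1, Δ1=1, Δ2=3, Δ3=-4/3
row 1: diag=8, rhs=12; c'=1/4, d'=3/2
row 2: denom=8−2·1/4=15/2; d'=(12−2·3/2)/(15/2)=6/5
row 3: denom=10−2·4/15=142/15; d'=(-26−2·6/5)/(142/15)=-3
back: M3=-3
back: M2=6/5−4/15·-3=2
back: M1=3/2−1/4·2=1
M: M0=0, M1=1, M2=2, M3=-3, M4=0
seg 0: a=-2, c=M0/2=0, d=(M1−M0)/(6·2)=1/12, b=Δ0−h0·(2M0+M1)/6=-4/3
seg 1: a=-4, c=M1/2=1/2, d=(M2−M1)/(6·2)=1/12, b=Δ1−h1·(2M1+M2)/6=-1/3
seg 2: a=-2, c=M2/2=1, d=(M3−M2)/(6·2)=-5/12, b=Δ2−h2·(2M2+M3)/6=8/3
seg 3: a=4, c=M3/2=-3/2, d=(M4−M3)/(6·3)=1/6, b=Δ3−h3·(2M3+M4)/6=5/3
t_q=1 → seg 0, τ=1; S=-2+-4/3·τ+0·τ²+1/12·τ³=-13/4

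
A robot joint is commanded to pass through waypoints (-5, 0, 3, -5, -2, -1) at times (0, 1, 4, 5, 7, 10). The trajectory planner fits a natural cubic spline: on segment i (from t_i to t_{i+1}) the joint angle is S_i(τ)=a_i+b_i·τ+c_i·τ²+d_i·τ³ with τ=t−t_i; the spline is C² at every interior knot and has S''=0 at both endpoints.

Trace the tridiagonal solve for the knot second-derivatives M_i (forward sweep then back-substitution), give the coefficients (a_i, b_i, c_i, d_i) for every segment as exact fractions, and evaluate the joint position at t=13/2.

Δ: Δ0=5, Δ1=1, Δ2=-8, Δ3=3/2, Δ4=1/3
row 1: diag=8, rhs=-24; c'=3/8, d'=-3
row 2: denom=8−3·3/8=55/8; d'=(-54−3·-3)/(55/8)=-72/11
row 3: denom=6−1·8/55=322/55; d'=(57−1·-72/11)/(322/55)=3495/322
row 4: denom=10−2·55/161=1500/161; d'=(-7−2·3495/322)/(1500/161)=-2311/750
back: M4=-2311/750
back: M3=3495/322−55/161·-2311/750=893/75
back: M2=-72/11−8/55·893/75=-3104/375
back: M1=-3−3/8·-3104/375=13/125
M: M0=0, M1=13/125, M2=-3104/375, M3=893/75, M4=-2311/750, M5=0
seg 0: a=-5, c=M0/2=0, d=(M1−M0)/(6·1)=13/750, b=Δ0−h0·(2M0+M1)/6=3737/750
seg 1: a=0, c=M1/2=13/250, d=(M2−M1)/(6·3)=-3143/6750, b=Δ1−h1·(2M1+M2)/6=1888/375
seg 2: a=3, c=M2/2=-1552/375, d=(M3−M2)/(6·1)=841/250, b=Δ2−h2·(2M2+M3)/6=-5419/750
seg 3: a=-5, c=M3/2=893/150, d=(M4−M3)/(6·2)=-1249/1000, b=Δ3−h3·(2M3+M4)/6=-2029/375
seg 4: a=-2, c=M4/2=-2311/1500, d=(M5−M4)/(6·3)=2311/13500, b=Δ4−h4·(2M4+M5)/6=2561/750
t_q=13/2 → seg 3, τ=3/2; S=-5+-2029/375·τ+893/150·τ²+-1249/1000·τ³=-31491/8000

  seg 0: a=-5 b=3737/750 c=0 d=13/750
  seg 1: a=0 b=1888/375 c=13/250 d=-3143/6750
  seg 2: a=3 b=-5419/750 c=-1552/375 d=841/250
  seg 3: a=-5 b=-2029/375 c=893/150 d=-1249/1000
  seg 4: a=-2 b=2561/750 c=-2311/1500 d=2311/13500
S(13/2) = -31491/8000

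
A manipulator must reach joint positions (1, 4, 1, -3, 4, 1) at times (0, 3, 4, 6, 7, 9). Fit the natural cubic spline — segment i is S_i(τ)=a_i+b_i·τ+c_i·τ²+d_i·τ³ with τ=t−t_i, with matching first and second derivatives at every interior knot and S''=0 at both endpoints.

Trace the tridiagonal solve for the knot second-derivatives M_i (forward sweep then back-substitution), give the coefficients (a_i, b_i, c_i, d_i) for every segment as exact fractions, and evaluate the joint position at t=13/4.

  seg 0: a=1 b=3415/1453 c=0 d=-218/1453
  seg 1: a=4 b=-2471/1453 c=-1962/1453 d=74/1453
  seg 2: a=1 b=-6173/1453 c=-1740/1453 d=6747/5812
  seg 3: a=-3 b=7108/1453 c=16761/2906 d=-10635/2906
  seg 4: a=4 b=15833/2906 c=-7572/1453 d=1262/1453
S(13/4) = 162329/46496

Δ: Δ0=1, Δ1=-3, Δ2=-2, Δ3=7, Δ4=-3/2
row 1: diag=8, rhs=-24; c'=1/8, d'=-3
row 2: denom=6−1·1/8=47/8; d'=(6−1·-3)/(47/8)=72/47
row 3: denom=6−2·16/47=250/47; d'=(54−2·72/47)/(250/47)=1197/125
row 4: denom=6−1·47/250=1453/250; d'=(-51−1·1197/125)/(1453/250)=-15144/1453
back: M4=-15144/1453
back: M3=1197/125−47/250·-15144/1453=16761/1453
back: M2=72/47−16/47·16761/1453=-3480/1453
back: M1=-3−1/8·-3480/1453=-3924/1453
M: M0=0, M1=-3924/1453, M2=-3480/1453, M3=16761/1453, M4=-15144/1453, M5=0
seg 0: a=1, c=M0/2=0, d=(M1−M0)/(6·3)=-218/1453, b=Δ0−h0·(2M0+M1)/6=3415/1453
seg 1: a=4, c=M1/2=-1962/1453, d=(M2−M1)/(6·1)=74/1453, b=Δ1−h1·(2M1+M2)/6=-2471/1453
seg 2: a=1, c=M2/2=-1740/1453, d=(M3−M2)/(6·2)=6747/5812, b=Δ2−h2·(2M2+M3)/6=-6173/1453
seg 3: a=-3, c=M3/2=16761/2906, d=(M4−M3)/(6·1)=-10635/2906, b=Δ3−h3·(2M3+M4)/6=7108/1453
seg 4: a=4, c=M4/2=-7572/1453, d=(M5−M4)/(6·2)=1262/1453, b=Δ4−h4·(2M4+M5)/6=15833/2906
t_q=13/4 → seg 1, τ=1/4; S=4+-2471/1453·τ+-1962/1453·τ²+74/1453·τ³=162329/46496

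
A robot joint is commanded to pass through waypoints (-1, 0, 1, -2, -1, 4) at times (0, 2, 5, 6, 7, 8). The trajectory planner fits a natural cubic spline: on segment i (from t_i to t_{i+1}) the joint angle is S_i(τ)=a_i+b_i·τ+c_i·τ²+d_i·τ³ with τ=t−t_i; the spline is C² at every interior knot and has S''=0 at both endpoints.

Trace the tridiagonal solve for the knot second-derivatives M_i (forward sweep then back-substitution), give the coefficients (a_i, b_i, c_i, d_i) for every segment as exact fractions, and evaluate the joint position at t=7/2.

  seg 0: a=-1 b=43/246 c=0 d=10/123
  seg 1: a=0 b=283/246 c=20/41 d=-187/738
  seg 2: a=1 b=-340/123 c=-147/82 d=383/246
  seg 3: a=-2 b=-413/246 c=118/41 d=-49/246
  seg 4: a=-1 b=428/123 c=187/82 d=-187/246
S(7/2) = 1291/656

Δ: Δ0=1/2, Δ1=1/3, Δ2=-3, Δ3=1, Δ4=5
row 1: diag=10, rhs=-1; c'=3/10, d'=-1/10
row 2: denom=8−3·3/10=71/10; d'=(-20−3·-1/10)/(71/10)=-197/71
row 3: denom=4−1·10/71=274/71; d'=(24−1·-197/71)/(274/71)=1901/274
row 4: denom=4−1·71/274=1025/274; d'=(24−1·1901/274)/(1025/274)=187/41
back: M4=187/41
back: M3=1901/274−71/274·187/41=236/41
back: M2=-197/71−10/71·236/41=-147/41
back: M1=-1/10−3/10·-147/41=40/41
M: M0=0, M1=40/41, M2=-147/41, M3=236/41, M4=187/41, M5=0
seg 0: a=-1, c=M0/2=0, d=(M1−M0)/(6·2)=10/123, b=Δ0−h0·(2M0+M1)/6=43/246
seg 1: a=0, c=M1/2=20/41, d=(M2−M1)/(6·3)=-187/738, b=Δ1−h1·(2M1+M2)/6=283/246
seg 2: a=1, c=M2/2=-147/82, d=(M3−M2)/(6·1)=383/246, b=Δ2−h2·(2M2+M3)/6=-340/123
seg 3: a=-2, c=M3/2=118/41, d=(M4−M3)/(6·1)=-49/246, b=Δ3−h3·(2M3+M4)/6=-413/246
seg 4: a=-1, c=M4/2=187/82, d=(M5−M4)/(6·1)=-187/246, b=Δ4−h4·(2M4+M5)/6=428/123
t_q=7/2 → seg 1, τ=3/2; S=0+283/246·τ+20/41·τ²+-187/738·τ³=1291/656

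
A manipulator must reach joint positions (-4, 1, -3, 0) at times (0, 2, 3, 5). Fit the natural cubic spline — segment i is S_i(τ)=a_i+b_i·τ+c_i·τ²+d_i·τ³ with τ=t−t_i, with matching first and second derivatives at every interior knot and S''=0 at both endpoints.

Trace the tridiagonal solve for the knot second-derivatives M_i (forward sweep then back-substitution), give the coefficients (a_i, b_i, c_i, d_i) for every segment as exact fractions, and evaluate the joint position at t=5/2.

  seg 0: a=-4 b=353/70 c=0 d=-89/140
  seg 1: a=1 b=-181/70 c=-267/70 d=12/5
  seg 2: a=-3 b=-211/70 c=237/70 d=-79/140
S(5/2) = -53/56

Δ: Δ0=5/2, Δ1=-4, Δ2=3/2
row 1: diag=6, rhs=-39; c'=1/6, d'=-13/2
row 2: denom=6−1·1/6=35/6; d'=(33−1·-13/2)/(35/6)=237/35
back: M2=237/35
back: M1=-13/2−1/6·237/35=-267/35
M: M0=0, M1=-267/35, M2=237/35, M3=0
seg 0: a=-4, c=M0/2=0, d=(M1−M0)/(6·2)=-89/140, b=Δ0−h0·(2M0+M1)/6=353/70
seg 1: a=1, c=M1/2=-267/70, d=(M2−M1)/(6·1)=12/5, b=Δ1−h1·(2M1+M2)/6=-181/70
seg 2: a=-3, c=M2/2=237/70, d=(M3−M2)/(6·2)=-79/140, b=Δ2−h2·(2M2+M3)/6=-211/70
t_q=5/2 → seg 1, τ=1/2; S=1+-181/70·τ+-267/70·τ²+12/5·τ³=-53/56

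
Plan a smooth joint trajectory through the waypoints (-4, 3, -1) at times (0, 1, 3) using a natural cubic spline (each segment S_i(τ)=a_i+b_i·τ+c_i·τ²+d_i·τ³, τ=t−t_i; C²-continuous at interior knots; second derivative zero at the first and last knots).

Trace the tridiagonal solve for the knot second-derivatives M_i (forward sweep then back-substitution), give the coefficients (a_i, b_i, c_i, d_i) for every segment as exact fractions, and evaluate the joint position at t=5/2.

Δ: Δ0=7, Δ1=-2
row 1: diag=6, rhs=-54; c'=1/3, d'=-9
back: M1=-9
M: M0=0, M1=-9, M2=0
seg 0: a=-4, c=M0/2=0, d=(M1−M0)/(6·1)=-3/2, b=Δ0−h0·(2M0+M1)/6=17/2
seg 1: a=3, c=M1/2=-9/2, d=(M2−M1)/(6·2)=3/4, b=Δ1−h1·(2M1+M2)/6=4
t_q=5/2 → seg 1, τ=3/2; S=3+4·τ+-9/2·τ²+3/4·τ³=45/32

  seg 0: a=-4 b=17/2 c=0 d=-3/2
  seg 1: a=3 b=4 c=-9/2 d=3/4
S(5/2) = 45/32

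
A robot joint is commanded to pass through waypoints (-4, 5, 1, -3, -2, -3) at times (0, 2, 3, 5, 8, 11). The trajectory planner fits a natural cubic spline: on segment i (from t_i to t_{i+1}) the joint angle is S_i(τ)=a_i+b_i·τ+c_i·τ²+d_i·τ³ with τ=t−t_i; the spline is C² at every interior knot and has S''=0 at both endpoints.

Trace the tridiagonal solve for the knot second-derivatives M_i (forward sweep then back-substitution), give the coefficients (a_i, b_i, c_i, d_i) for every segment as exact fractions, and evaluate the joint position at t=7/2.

Δ: Δ0=9/2, Δ1=-4, Δ2=-2, Δ3=1/3, Δ4=-1/3
row 1: diag=6, rhs=-51; c'=1/6, d'=-17/2
row 2: denom=6−1·1/6=35/6; d'=(12−1·-17/2)/(35/6)=123/35
row 3: denom=10−2·12/35=326/35; d'=(14−2·123/35)/(326/35)=122/163
row 4: denom=12−3·105/326=3597/326; d'=(-4−3·122/163)/(3597/326)=-2036/3597
back: M4=-2036/3597
back: M3=122/163−105/326·-2036/3597=1116/1199
back: M2=123/35−12/35·1116/1199=3831/1199
back: M1=-17/2−1/6·3831/1199=-10830/1199
M: M0=0, M1=-10830/1199, M2=3831/1199, M3=1116/1199, M4=-2036/3597, M5=0
seg 0: a=-4, c=M0/2=0, d=(M1−M0)/(6·2)=-1805/2398, b=Δ0−h0·(2M0+M1)/6=18011/2398
seg 1: a=5, c=M1/2=-5415/1199, d=(M2−M1)/(6·1)=4887/2398, b=Δ1−h1·(2M1+M2)/6=-3649/2398
seg 2: a=1, c=M2/2=3831/2398, d=(M3−M2)/(6·2)=-905/4796, b=Δ2−h2·(2M2+M3)/6=-484/109
seg 3: a=-3, c=M3/2=558/1199, d=(M4−M3)/(6·3)=-2692/32373, b=Δ3−h3·(2M3+M4)/6=-377/1199
seg 4: a=-2, c=M4/2=-1018/3597, d=(M5−M4)/(6·3)=1018/32373, b=Δ4−h4·(2M4+M5)/6=279/1199
t_q=7/2 → seg 2, τ=1/2; S=1+-484/109·τ+3831/2398·τ²+-905/4796·τ³=-32397/38368

  seg 0: a=-4 b=18011/2398 c=0 d=-1805/2398
  seg 1: a=5 b=-3649/2398 c=-5415/1199 d=4887/2398
  seg 2: a=1 b=-484/109 c=3831/2398 d=-905/4796
  seg 3: a=-3 b=-377/1199 c=558/1199 d=-2692/32373
  seg 4: a=-2 b=279/1199 c=-1018/3597 d=1018/32373
S(7/2) = -32397/38368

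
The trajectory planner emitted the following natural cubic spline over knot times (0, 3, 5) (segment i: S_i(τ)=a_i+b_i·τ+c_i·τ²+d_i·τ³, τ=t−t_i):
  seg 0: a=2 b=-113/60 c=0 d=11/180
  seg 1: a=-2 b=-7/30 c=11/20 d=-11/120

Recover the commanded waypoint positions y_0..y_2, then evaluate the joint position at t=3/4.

y_0 = S_0(0) = a_0 = 2
y_1 = S_1(0) = a_1 = -2
y_2 = S_1(2) = -1
t_q=3/4 is in segment 0 (τ=3/4); S_0(τ)=157/256

y_0=2 y_1=-2 y_2=-1
S(3/4) = 157/256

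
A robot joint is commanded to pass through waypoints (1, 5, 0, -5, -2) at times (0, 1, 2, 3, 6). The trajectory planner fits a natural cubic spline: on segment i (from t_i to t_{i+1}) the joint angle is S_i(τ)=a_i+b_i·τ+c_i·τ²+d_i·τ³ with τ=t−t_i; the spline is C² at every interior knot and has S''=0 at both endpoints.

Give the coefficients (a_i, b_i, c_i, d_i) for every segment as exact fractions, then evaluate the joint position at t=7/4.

Δ: Δ0=4, Δ1=-5, Δ2=-5, Δ3=1
row 1: diag=4, rhs=-54; c'=1/4, d'=-27/2
row 2: denom=4−1·1/4=15/4; d'=(0−1·-27/2)/(15/4)=18/5
row 3: denom=8−1·4/15=116/15; d'=(36−1·18/5)/(116/15)=243/58
back: M3=243/58
back: M2=18/5−4/15·243/58=72/29
back: M1=-27/2−1/4·72/29=-819/58
M: M0=0, M1=-819/58, M2=72/29, M3=243/58, M4=0
seg 0: a=1, c=M0/2=0, d=(M1−M0)/(6·1)=-273/116, b=Δ0−h0·(2M0+M1)/6=737/116
seg 1: a=5, c=M1/2=-819/116, d=(M2−M1)/(6·1)=321/116, b=Δ1−h1·(2M1+M2)/6=-41/58
seg 2: a=0, c=M2/2=36/29, d=(M3−M2)/(6·1)=33/116, b=Δ2−h2·(2M2+M3)/6=-757/116
seg 3: a=-5, c=M3/2=243/116, d=(M4−M3)/(6·3)=-27/116, b=Δ3−h3·(2M3+M4)/6=-185/58
t_q=7/4 → seg 1, τ=3/4; S=5+-41/58·τ+-819/116·τ²+321/116·τ³=12367/7424

  seg 0: a=1 b=737/116 c=0 d=-273/116
  seg 1: a=5 b=-41/58 c=-819/116 d=321/116
  seg 2: a=0 b=-757/116 c=36/29 d=33/116
  seg 3: a=-5 b=-185/58 c=243/116 d=-27/116
S(7/4) = 12367/7424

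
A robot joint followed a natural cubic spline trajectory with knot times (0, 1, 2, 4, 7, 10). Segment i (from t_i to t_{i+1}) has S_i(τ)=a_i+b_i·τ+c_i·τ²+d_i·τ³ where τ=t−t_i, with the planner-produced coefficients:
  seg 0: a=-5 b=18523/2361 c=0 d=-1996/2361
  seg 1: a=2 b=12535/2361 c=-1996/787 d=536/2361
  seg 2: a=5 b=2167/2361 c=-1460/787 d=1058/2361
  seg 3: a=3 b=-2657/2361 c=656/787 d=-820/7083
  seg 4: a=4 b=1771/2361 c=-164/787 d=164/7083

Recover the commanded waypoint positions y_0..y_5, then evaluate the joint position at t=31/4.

y_0 = S_0(0) = a_0 = -5
y_1 = S_1(0) = a_1 = 2
y_2 = S_2(0) = a_2 = 5
y_3 = S_3(0) = a_3 = 3
y_4 = S_4(0) = a_4 = 4
y_5 = S_4(3) = 5
t_q=31/4 is in segment 4 (τ=3/4); S_4(τ)=56099/12592

y_0=-5 y_1=2 y_2=5 y_3=3 y_4=4 y_5=5
S(31/4) = 56099/12592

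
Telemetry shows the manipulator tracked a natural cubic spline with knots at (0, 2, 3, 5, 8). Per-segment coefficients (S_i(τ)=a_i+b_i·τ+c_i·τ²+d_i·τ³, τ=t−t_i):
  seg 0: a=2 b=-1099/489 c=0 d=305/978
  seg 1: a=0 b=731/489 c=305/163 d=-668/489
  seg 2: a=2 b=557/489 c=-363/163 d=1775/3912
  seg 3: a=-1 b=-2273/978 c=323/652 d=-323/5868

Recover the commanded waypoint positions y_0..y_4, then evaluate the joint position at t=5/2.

y_0=2 y_1=0 y_2=2 y_3=-1 y_4=-5
S(5/2) = 681/652

y_0 = S_0(0) = a_0 = 2
y_1 = S_1(0) = a_1 = 0
y_2 = S_2(0) = a_2 = 2
y_3 = S_3(0) = a_3 = -1
y_4 = S_3(3) = -5
t_q=5/2 is in segment 1 (τ=1/2); S_1(τ)=681/652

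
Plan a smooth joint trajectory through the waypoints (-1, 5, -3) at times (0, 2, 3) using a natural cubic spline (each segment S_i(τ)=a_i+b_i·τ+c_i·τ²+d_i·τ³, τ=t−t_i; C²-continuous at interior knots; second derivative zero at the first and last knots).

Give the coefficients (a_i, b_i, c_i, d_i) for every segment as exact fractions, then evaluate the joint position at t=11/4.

Δ: Δ0=3, Δ1=-8
row 1: diag=6, rhs=-66; c'=1/6, d'=-11
back: M1=-11
M: M0=0, M1=-11, M2=0
seg 0: a=-1, c=M0/2=0, d=(M1−M0)/(6·2)=-11/12, b=Δ0−h0·(2M0+M1)/6=20/3
seg 1: a=5, c=M1/2=-11/2, d=(M2−M1)/(6·1)=11/6, b=Δ1−h1·(2M1+M2)/6=-13/3
t_q=11/4 → seg 1, τ=3/4; S=5+-13/3·τ+-11/2·τ²+11/6·τ³=-73/128

  seg 0: a=-1 b=20/3 c=0 d=-11/12
  seg 1: a=5 b=-13/3 c=-11/2 d=11/6
S(11/4) = -73/128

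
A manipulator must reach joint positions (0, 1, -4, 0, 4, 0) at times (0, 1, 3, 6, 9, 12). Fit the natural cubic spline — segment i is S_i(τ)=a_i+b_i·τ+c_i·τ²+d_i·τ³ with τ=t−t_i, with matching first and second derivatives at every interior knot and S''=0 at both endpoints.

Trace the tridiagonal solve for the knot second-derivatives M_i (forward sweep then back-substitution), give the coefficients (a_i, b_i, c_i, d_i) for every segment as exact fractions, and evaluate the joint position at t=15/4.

Δ: Δ0=1, Δ1=-5/2, Δ2=4/3, Δ3=4/3, Δ4=-4/3
row 1: diag=6, rhs=-21; c'=1/3, d'=-7/2
row 2: denom=10−2·1/3=28/3; d'=(23−2·-7/2)/(28/3)=45/14
row 3: denom=12−3·9/28=309/28; d'=(0−3·45/14)/(309/28)=-90/103
row 4: denom=12−3·28/103=1152/103; d'=(-16−3·-90/103)/(1152/103)=-689/576
back: M4=-689/576
back: M3=-90/103−28/103·-689/576=-79/144
back: M2=45/14−9/28·-79/144=217/64
back: M1=-7/2−1/3·217/64=-889/192
M: M0=0, M1=-889/192, M2=217/64, M3=-79/144, M4=-689/576, M5=0
seg 0: a=0, c=M0/2=0, d=(M1−M0)/(6·1)=-889/1152, b=Δ0−h0·(2M0+M1)/6=2041/1152
seg 1: a=1, c=M1/2=-889/384, d=(M2−M1)/(6·2)=385/576, b=Δ1−h1·(2M1+M2)/6=-313/576
seg 2: a=-4, c=M2/2=217/128, d=(M3−M2)/(6·3)=-2269/10368, b=Δ2−h2·(2M2+M3)/6=-1027/576
seg 3: a=0, c=M3/2=-79/288, d=(M4−M3)/(6·3)=-373/10368, b=Δ3−h3·(2M3+M4)/6=2857/1152
seg 4: a=4, c=M4/2=-689/1152, d=(M5−M4)/(6·3)=689/10368, b=Δ4−h4·(2M4+M5)/6=-79/576
t_q=15/4 → seg 2, τ=3/4; S=-4+-1027/576·τ+217/128·τ²+-2269/10368·τ³=-36667/8192

  seg 0: a=0 b=2041/1152 c=0 d=-889/1152
  seg 1: a=1 b=-313/576 c=-889/384 d=385/576
  seg 2: a=-4 b=-1027/576 c=217/128 d=-2269/10368
  seg 3: a=0 b=2857/1152 c=-79/288 d=-373/10368
  seg 4: a=4 b=-79/576 c=-689/1152 d=689/10368
S(15/4) = -36667/8192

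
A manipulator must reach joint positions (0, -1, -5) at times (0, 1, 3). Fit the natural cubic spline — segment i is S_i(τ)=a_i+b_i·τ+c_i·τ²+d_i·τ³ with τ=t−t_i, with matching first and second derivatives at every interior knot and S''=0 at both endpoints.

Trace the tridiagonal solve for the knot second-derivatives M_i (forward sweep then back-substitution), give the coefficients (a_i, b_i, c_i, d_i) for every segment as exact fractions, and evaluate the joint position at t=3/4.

  seg 0: a=0 b=-5/6 c=0 d=-1/6
  seg 1: a=-1 b=-4/3 c=-1/2 d=1/12
S(3/4) = -89/128

Δ: Δ0=-1, Δ1=-2
row 1: diag=6, rhs=-6; c'=1/3, d'=-1
back: M1=-1
M: M0=0, M1=-1, M2=0
seg 0: a=0, c=M0/2=0, d=(M1−M0)/(6·1)=-1/6, b=Δ0−h0·(2M0+M1)/6=-5/6
seg 1: a=-1, c=M1/2=-1/2, d=(M2−M1)/(6·2)=1/12, b=Δ1−h1·(2M1+M2)/6=-4/3
t_q=3/4 → seg 0, τ=3/4; S=0+-5/6·τ+0·τ²+-1/6·τ³=-89/128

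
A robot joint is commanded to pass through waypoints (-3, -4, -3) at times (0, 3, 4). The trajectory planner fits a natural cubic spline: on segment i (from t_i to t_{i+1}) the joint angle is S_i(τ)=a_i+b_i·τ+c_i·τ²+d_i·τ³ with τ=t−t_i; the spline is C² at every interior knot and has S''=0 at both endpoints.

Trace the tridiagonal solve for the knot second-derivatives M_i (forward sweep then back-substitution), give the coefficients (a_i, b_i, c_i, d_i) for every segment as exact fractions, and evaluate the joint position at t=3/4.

Δ: Δ0=-1/3, Δ1=1
row 1: diag=8, rhs=8; c'=1/8, d'=1
back: M1=1
M: M0=0, M1=1, M2=0
seg 0: a=-3, c=M0/2=0, d=(M1−M0)/(6·3)=1/18, b=Δ0−h0·(2M0+M1)/6=-5/6
seg 1: a=-4, c=M1/2=1/2, d=(M2−M1)/(6·1)=-1/6, b=Δ1−h1·(2M1+M2)/6=2/3
t_q=3/4 → seg 0, τ=3/4; S=-3+-5/6·τ+0·τ²+1/18·τ³=-461/128

  seg 0: a=-3 b=-5/6 c=0 d=1/18
  seg 1: a=-4 b=2/3 c=1/2 d=-1/6
S(3/4) = -461/128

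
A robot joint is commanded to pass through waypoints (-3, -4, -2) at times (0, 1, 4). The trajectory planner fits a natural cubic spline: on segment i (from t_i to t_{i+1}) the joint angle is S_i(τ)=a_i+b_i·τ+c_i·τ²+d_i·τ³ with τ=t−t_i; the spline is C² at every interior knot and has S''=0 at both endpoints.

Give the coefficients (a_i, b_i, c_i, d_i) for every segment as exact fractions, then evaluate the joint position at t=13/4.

  seg 0: a=-3 b=-29/24 c=0 d=5/24
  seg 1: a=-4 b=-7/12 c=5/8 d=-5/72
S(13/4) = -1505/512

Δ: Δ0=-1, Δ1=2/3
row 1: diag=8, rhs=10; c'=3/8, d'=5/4
back: M1=5/4
M: M0=0, M1=5/4, M2=0
seg 0: a=-3, c=M0/2=0, d=(M1−M0)/(6·1)=5/24, b=Δ0−h0·(2M0+M1)/6=-29/24
seg 1: a=-4, c=M1/2=5/8, d=(M2−M1)/(6·3)=-5/72, b=Δ1−h1·(2M1+M2)/6=-7/12
t_q=13/4 → seg 1, τ=9/4; S=-4+-7/12·τ+5/8·τ²+-5/72·τ³=-1505/512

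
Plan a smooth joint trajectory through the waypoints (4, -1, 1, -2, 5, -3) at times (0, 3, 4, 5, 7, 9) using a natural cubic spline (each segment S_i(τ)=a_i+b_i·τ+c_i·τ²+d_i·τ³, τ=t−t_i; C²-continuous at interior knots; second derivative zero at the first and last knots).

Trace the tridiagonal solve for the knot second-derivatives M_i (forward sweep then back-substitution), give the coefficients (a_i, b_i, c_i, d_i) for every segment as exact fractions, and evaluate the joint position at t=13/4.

Δ: Δ0=-5/3, Δ1=2, Δ2=-3, Δ3=7/2, Δ4=-4
row 1: diag=8, rhs=22; c'=1/8, d'=11/4
row 2: denom=4−1·1/8=31/8; d'=(-30−1·11/4)/(31/8)=-262/31
row 3: denom=6−1·8/31=178/31; d'=(39−1·-262/31)/(178/31)=1471/178
row 4: denom=8−2·31/89=650/89; d'=(-45−2·1471/178)/(650/89)=-2738/325
back: M4=-2738/325
back: M3=1471/178−31/89·-2738/325=7279/650
back: M2=-262/31−8/31·7279/650=-3686/325
back: M1=11/4−1/8·-3686/325=2709/650
M: M0=0, M1=2709/650, M2=-3686/325, M3=7279/650, M4=-2738/325, M5=0
seg 0: a=4, c=M0/2=0, d=(M1−M0)/(6·3)=301/1300, b=Δ0−h0·(2M0+M1)/6=-14627/3900
seg 1: a=-1, c=M1/2=2709/1300, d=(M2−M1)/(6·1)=-10081/3900, b=Δ1−h1·(2M1+M2)/6=4877/1950
seg 2: a=1, c=M2/2=-1843/325, d=(M3−M2)/(6·1)=1127/300, b=Δ2−h2·(2M2+M3)/6=-847/780
seg 3: a=-2, c=M3/2=7279/1300, d=(M4−M3)/(6·2)=-2551/1560, b=Δ3−h3·(2M3+M4)/6=-2257/1950
seg 4: a=5, c=M4/2=-1369/325, d=(M5−M4)/(6·2)=1369/1950, b=Δ4−h4·(2M4+M5)/6=1576/975
t_q=13/4 → seg 1, τ=1/4; S=-1+4877/1950·τ+2709/1300·τ²+-10081/3900·τ³=-23703/83200

  seg 0: a=4 b=-14627/3900 c=0 d=301/1300
  seg 1: a=-1 b=4877/1950 c=2709/1300 d=-10081/3900
  seg 2: a=1 b=-847/780 c=-1843/325 d=1127/300
  seg 3: a=-2 b=-2257/1950 c=7279/1300 d=-2551/1560
  seg 4: a=5 b=1576/975 c=-1369/325 d=1369/1950
S(13/4) = -23703/83200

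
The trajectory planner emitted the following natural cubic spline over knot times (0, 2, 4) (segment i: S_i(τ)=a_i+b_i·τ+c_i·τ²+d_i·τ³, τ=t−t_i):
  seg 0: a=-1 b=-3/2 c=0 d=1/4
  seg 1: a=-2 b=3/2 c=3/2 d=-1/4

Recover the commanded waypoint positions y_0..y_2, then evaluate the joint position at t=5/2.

y_0 = S_0(0) = a_0 = -1
y_1 = S_1(0) = a_1 = -2
y_2 = S_1(2) = 5
t_q=5/2 is in segment 1 (τ=1/2); S_1(τ)=-29/32

y_0=-1 y_1=-2 y_2=5
S(5/2) = -29/32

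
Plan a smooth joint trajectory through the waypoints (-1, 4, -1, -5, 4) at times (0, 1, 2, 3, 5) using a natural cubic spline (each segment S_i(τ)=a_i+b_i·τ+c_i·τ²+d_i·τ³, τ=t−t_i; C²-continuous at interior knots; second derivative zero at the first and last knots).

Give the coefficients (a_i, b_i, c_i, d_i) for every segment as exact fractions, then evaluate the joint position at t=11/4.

  seg 0: a=-1 b=1315/172 c=0 d=-455/172
  seg 1: a=4 b=-25/86 c=-1365/172 d=555/172
  seg 2: a=-1 b=-1115/172 c=75/43 d=127/172
  seg 3: a=-5 b=-67/86 c=681/172 d=-227/344
S(11/4) = -50299/11008

Δ: Δ0=5, Δ1=-5, Δ2=-4, Δ3=9/2
row 1: diag=4, rhs=-60; c'=1/4, d'=-15
row 2: denom=4−1·1/4=15/4; d'=(6−1·-15)/(15/4)=28/5
row 3: denom=6−1·4/15=86/15; d'=(51−1·28/5)/(86/15)=681/86
back: M3=681/86
back: M2=28/5−4/15·681/86=150/43
back: M1=-15−1/4·150/43=-1365/86
M: M0=0, M1=-1365/86, M2=150/43, M3=681/86, M4=0
seg 0: a=-1, c=M0/2=0, d=(M1−M0)/(6·1)=-455/172, b=Δ0−h0·(2M0+M1)/6=1315/172
seg 1: a=4, c=M1/2=-1365/172, d=(M2−M1)/(6·1)=555/172, b=Δ1−h1·(2M1+M2)/6=-25/86
seg 2: a=-1, c=M2/2=75/43, d=(M3−M2)/(6·1)=127/172, b=Δ2−h2·(2M2+M3)/6=-1115/172
seg 3: a=-5, c=M3/2=681/172, d=(M4−M3)/(6·2)=-227/344, b=Δ3−h3·(2M3+M4)/6=-67/86
t_q=11/4 → seg 2, τ=3/4; S=-1+-1115/172·τ+75/43·τ²+127/172·τ³=-50299/11008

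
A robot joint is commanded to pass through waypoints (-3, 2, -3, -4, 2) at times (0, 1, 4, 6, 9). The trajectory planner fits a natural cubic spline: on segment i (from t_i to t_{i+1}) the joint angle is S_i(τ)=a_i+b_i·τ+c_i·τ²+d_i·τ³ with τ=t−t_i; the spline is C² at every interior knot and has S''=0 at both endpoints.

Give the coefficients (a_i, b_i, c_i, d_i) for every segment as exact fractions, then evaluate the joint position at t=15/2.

  seg 0: a=-3 b=675/113 c=0 d=-110/113
  seg 1: a=2 b=345/113 c=-330/113 d=1370/3051
  seg 2: a=-3 b=-265/113 c=380/339 d=-269/2712
  seg 3: a=-4 b=643/678 c=713/1356 d=-713/12204
S(15/2) = -5755/3616

Δ: Δ0=5, Δ1=-5/3, Δ2=-1/2, Δ3=2
row 1: diag=8, rhs=-40; c'=3/8, d'=-5
row 2: denom=10−3·3/8=71/8; d'=(7−3·-5)/(71/8)=176/71
row 3: denom=10−2·16/71=678/71; d'=(15−2·176/71)/(678/71)=713/678
back: M3=713/678
back: M2=176/71−16/71·713/678=760/339
back: M1=-5−3/8·760/339=-660/113
M: M0=0, M1=-660/113, M2=760/339, M3=713/678, M4=0
seg 0: a=-3, c=M0/2=0, d=(M1−M0)/(6·1)=-110/113, b=Δ0−h0·(2M0+M1)/6=675/113
seg 1: a=2, c=M1/2=-330/113, d=(M2−M1)/(6·3)=1370/3051, b=Δ1−h1·(2M1+M2)/6=345/113
seg 2: a=-3, c=M2/2=380/339, d=(M3−M2)/(6·2)=-269/2712, b=Δ2−h2·(2M2+M3)/6=-265/113
seg 3: a=-4, c=M3/2=713/1356, d=(M4−M3)/(6·3)=-713/12204, b=Δ3−h3·(2M3+M4)/6=643/678
t_q=15/2 → seg 3, τ=3/2; S=-4+643/678·τ+713/1356·τ²+-713/12204·τ³=-5755/3616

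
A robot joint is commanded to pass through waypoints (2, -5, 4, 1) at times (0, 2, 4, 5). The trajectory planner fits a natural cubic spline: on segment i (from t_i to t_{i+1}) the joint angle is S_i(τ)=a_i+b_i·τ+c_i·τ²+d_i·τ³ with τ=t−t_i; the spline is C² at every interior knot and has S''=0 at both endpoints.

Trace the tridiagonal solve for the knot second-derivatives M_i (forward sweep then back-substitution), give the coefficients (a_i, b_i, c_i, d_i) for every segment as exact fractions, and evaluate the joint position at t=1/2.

Δ: Δ0=-7/2, Δ1=9/2, Δ2=-3
row 1: diag=8, rhs=48; c'=1/4, d'=6
row 2: denom=6−2·1/4=11/2; d'=(-45−2·6)/(11/2)=-114/11
back: M2=-114/11
back: M1=6−1/4·-114/11=189/22
M: M0=0, M1=189/22, M2=-114/11, M3=0
seg 0: a=2, c=M0/2=0, d=(M1−M0)/(6·2)=63/88, b=Δ0−h0·(2M0+M1)/6=-70/11
seg 1: a=-5, c=M1/2=189/44, d=(M2−M1)/(6·2)=-139/88, b=Δ1−h1·(2M1+M2)/6=49/22
seg 2: a=4, c=M2/2=-57/11, d=(M3−M2)/(6·1)=19/11, b=Δ2−h2·(2M2+M3)/6=5/11
t_q=1/2 → seg 0, τ=1/2; S=2+-70/11·τ+0·τ²+63/88·τ³=-769/704

  seg 0: a=2 b=-70/11 c=0 d=63/88
  seg 1: a=-5 b=49/22 c=189/44 d=-139/88
  seg 2: a=4 b=5/11 c=-57/11 d=19/11
S(1/2) = -769/704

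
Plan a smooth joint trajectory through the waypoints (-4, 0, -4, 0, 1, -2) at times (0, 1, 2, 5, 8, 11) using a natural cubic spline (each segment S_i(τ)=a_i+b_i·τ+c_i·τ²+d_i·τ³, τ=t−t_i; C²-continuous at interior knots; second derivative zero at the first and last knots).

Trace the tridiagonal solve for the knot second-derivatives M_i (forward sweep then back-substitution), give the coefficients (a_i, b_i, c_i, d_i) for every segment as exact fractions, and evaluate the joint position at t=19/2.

Δ: Δ0=4, Δ1=-4, Δ2=4/3, Δ3=1/3, Δ4=-1
row 1: diag=4, rhs=-48; c'=1/4, d'=-12
row 2: denom=8−1·1/4=31/4; d'=(32−1·-12)/(31/4)=176/31
row 3: denom=12−3·12/31=336/31; d'=(-6−3·176/31)/(336/31)=-17/8
row 4: denom=12−3·31/112=1251/112; d'=(-8−3·-17/8)/(1251/112)=-182/1251
back: M4=-182/1251
back: M3=-17/8−31/112·-182/1251=-2608/1251
back: M2=176/31−12/31·-2608/1251=2704/417
back: M1=-12−1/4·2704/417=-5680/417
M: M0=0, M1=-5680/417, M2=2704/417, M3=-2608/1251, M4=-182/1251, M5=0
seg 0: a=-4, c=M0/2=0, d=(M1−M0)/(6·1)=-2840/1251, b=Δ0−h0·(2M0+M1)/6=7844/1251
seg 1: a=0, c=M1/2=-2840/417, d=(M2−M1)/(6·1)=4192/1251, b=Δ1−h1·(2M1+M2)/6=-676/1251
seg 2: a=-4, c=M2/2=1352/417, d=(M3−M2)/(6·3)=-5360/11259, b=Δ2−h2·(2M2+M3)/6=-5140/1251
seg 3: a=0, c=M3/2=-1304/1251, d=(M4−M3)/(6·3)=1213/11259, b=Δ3−h3·(2M3+M4)/6=3116/1251
seg 4: a=1, c=M4/2=-91/1251, d=(M5−M4)/(6·3)=91/11259, b=Δ4−h4·(2M4+M5)/6=-1069/1251
t_q=19/2 → seg 4, τ=3/2; S=1+-1069/1251·τ+-91/1251·τ²+91/11259·τ³=-465/1112

  seg 0: a=-4 b=7844/1251 c=0 d=-2840/1251
  seg 1: a=0 b=-676/1251 c=-2840/417 d=4192/1251
  seg 2: a=-4 b=-5140/1251 c=1352/417 d=-5360/11259
  seg 3: a=0 b=3116/1251 c=-1304/1251 d=1213/11259
  seg 4: a=1 b=-1069/1251 c=-91/1251 d=91/11259
S(19/2) = -465/1112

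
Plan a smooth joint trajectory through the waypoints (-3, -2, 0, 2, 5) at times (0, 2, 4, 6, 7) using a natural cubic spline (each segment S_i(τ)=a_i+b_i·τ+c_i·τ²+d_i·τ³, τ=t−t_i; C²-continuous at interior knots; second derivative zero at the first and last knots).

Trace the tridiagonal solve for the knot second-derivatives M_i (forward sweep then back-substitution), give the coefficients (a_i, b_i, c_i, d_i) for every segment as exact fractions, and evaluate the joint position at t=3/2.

Δ: Δ0=1/2, Δ1=1, Δ2=1, Δ3=3
row 1: diag=8, rhs=3; c'=1/4, d'=3/8
row 2: denom=8−2·1/4=15/2; d'=(0−2·3/8)/(15/2)=-1/10
row 3: denom=6−2·4/15=82/15; d'=(12−2·-1/10)/(82/15)=183/82
back: M3=183/82
back: M2=-1/10−4/15·183/82=-57/82
back: M1=3/8−1/4·-57/82=45/82
M: M0=0, M1=45/82, M2=-57/82, M3=183/82, M4=0
seg 0: a=-3, c=M0/2=0, d=(M1−M0)/(6·2)=15/328, b=Δ0−h0·(2M0+M1)/6=13/41
seg 1: a=-2, c=M1/2=45/164, d=(M2−M1)/(6·2)=-17/164, b=Δ1−h1·(2M1+M2)/6=71/82
seg 2: a=0, c=M2/2=-57/164, d=(M3−M2)/(6·2)=10/41, b=Δ2−h2·(2M2+M3)/6=59/82
seg 3: a=2, c=M3/2=183/164, d=(M4−M3)/(6·1)=-61/164, b=Δ3−h3·(2M3+M4)/6=185/82
t_q=3/2 → seg 0, τ=3/2; S=-3+13/41·τ+0·τ²+15/328·τ³=-6219/2624

  seg 0: a=-3 b=13/41 c=0 d=15/328
  seg 1: a=-2 b=71/82 c=45/164 d=-17/164
  seg 2: a=0 b=59/82 c=-57/164 d=10/41
  seg 3: a=2 b=185/82 c=183/164 d=-61/164
S(3/2) = -6219/2624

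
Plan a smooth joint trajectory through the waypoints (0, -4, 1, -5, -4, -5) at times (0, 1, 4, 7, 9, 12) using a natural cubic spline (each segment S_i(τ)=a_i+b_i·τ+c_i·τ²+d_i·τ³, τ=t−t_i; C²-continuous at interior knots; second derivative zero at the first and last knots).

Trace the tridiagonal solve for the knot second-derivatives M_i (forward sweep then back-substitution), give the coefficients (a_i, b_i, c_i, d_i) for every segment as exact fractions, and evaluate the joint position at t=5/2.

Δ: Δ0=-4, Δ1=5/3, Δ2=-2, Δ3=1/2, Δ4=-1/3
row 1: diag=8, rhs=34; c'=3/8, d'=17/4
row 2: denom=12−3·3/8=87/8; d'=(-22−3·17/4)/(87/8)=-278/87
row 3: denom=10−3·8/29=266/29; d'=(15−3·-278/87)/(266/29)=713/266
row 4: denom=10−2·29/133=1272/133; d'=(-5−2·713/266)/(1272/133)=-13/12
back: M4=-13/12
back: M3=713/266−29/133·-13/12=35/12
back: M2=-278/87−8/29·35/12=-4
back: M1=17/4−3/8·-4=23/4
M: M0=0, M1=23/4, M2=-4, M3=35/12, M4=-13/12, M5=0
seg 0: a=0, c=M0/2=0, d=(M1−M0)/(6·1)=23/24, b=Δ0−h0·(2M0+M1)/6=-119/24
seg 1: a=-4, c=M1/2=23/8, d=(M2−M1)/(6·3)=-13/24, b=Δ1−h1·(2M1+M2)/6=-25/12
seg 2: a=1, c=M2/2=-2, d=(M3−M2)/(6·3)=83/216, b=Δ2−h2·(2M2+M3)/6=13/24
seg 3: a=-5, c=M3/2=35/24, d=(M4−M3)/(6·2)=-1/3, b=Δ3−h3·(2M3+M4)/6=-13/12
seg 4: a=-4, c=M4/2=-13/24, d=(M5−M4)/(6·3)=13/216, b=Δ4−h4·(2M4+M5)/6=3/4
t_q=5/2 → seg 1, τ=3/2; S=-4+-25/12·τ+23/8·τ²+-13/24·τ³=-159/64

  seg 0: a=0 b=-119/24 c=0 d=23/24
  seg 1: a=-4 b=-25/12 c=23/8 d=-13/24
  seg 2: a=1 b=13/24 c=-2 d=83/216
  seg 3: a=-5 b=-13/12 c=35/24 d=-1/3
  seg 4: a=-4 b=3/4 c=-13/24 d=13/216
S(5/2) = -159/64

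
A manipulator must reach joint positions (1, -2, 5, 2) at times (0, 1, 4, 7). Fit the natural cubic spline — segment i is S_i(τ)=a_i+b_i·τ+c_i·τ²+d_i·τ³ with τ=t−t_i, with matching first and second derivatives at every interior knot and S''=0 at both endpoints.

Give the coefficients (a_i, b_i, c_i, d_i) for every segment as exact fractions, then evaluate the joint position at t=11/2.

Δ: Δ0=-3, Δ1=7/3, Δ2=-1
row 1: diag=8, rhs=32; c'=3/8, d'=4
row 2: denom=12−3·3/8=87/8; d'=(-20−3·4)/(87/8)=-256/87
back: M2=-256/87
back: M1=4−3/8·-256/87=148/29
M: M0=0, M1=148/29, M2=-256/87, M3=0
seg 0: a=1, c=M0/2=0, d=(M1−M0)/(6·1)=74/87, b=Δ0−h0·(2M0+M1)/6=-335/87
seg 1: a=-2, c=M1/2=74/29, d=(M2−M1)/(6·3)=-350/783, b=Δ1−h1·(2M1+M2)/6=-113/87
seg 2: a=5, c=M2/2=-128/87, d=(M3−M2)/(6·3)=128/783, b=Δ2−h2·(2M2+M3)/6=169/87
t_q=11/2 → seg 2, τ=3/2; S=5+169/87·τ+-128/87·τ²+128/783·τ³=299/58

  seg 0: a=1 b=-335/87 c=0 d=74/87
  seg 1: a=-2 b=-113/87 c=74/29 d=-350/783
  seg 2: a=5 b=169/87 c=-128/87 d=128/783
S(11/2) = 299/58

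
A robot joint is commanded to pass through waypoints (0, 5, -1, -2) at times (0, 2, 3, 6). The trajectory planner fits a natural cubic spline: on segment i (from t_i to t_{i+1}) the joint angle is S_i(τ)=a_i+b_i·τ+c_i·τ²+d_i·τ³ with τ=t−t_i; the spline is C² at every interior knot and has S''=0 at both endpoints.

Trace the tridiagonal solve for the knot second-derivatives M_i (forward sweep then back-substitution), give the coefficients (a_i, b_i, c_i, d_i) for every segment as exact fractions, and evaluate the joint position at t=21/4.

  seg 0: a=0 b=1589/282 c=0 d=-221/282
  seg 1: a=5 b=-1063/282 c=-221/47 d=697/282
  seg 2: a=-1 b=-812/141 c=255/94 d=-85/282
S(21/4) = -22003/6016

Δ: Δ0=5/2, Δ1=-6, Δ2=-1/3
row 1: diag=6, rhs=-51; c'=1/6, d'=-17/2
row 2: denom=8−1·1/6=47/6; d'=(34−1·-17/2)/(47/6)=255/47
back: M2=255/47
back: M1=-17/2−1/6·255/47=-442/47
M: M0=0, M1=-442/47, M2=255/47, M3=0
seg 0: a=0, c=M0/2=0, d=(M1−M0)/(6·2)=-221/282, b=Δ0−h0·(2M0+M1)/6=1589/282
seg 1: a=5, c=M1/2=-221/47, d=(M2−M1)/(6·1)=697/282, b=Δ1−h1·(2M1+M2)/6=-1063/282
seg 2: a=-1, c=M2/2=255/94, d=(M3−M2)/(6·3)=-85/282, b=Δ2−h2·(2M2+M3)/6=-812/141
t_q=21/4 → seg 2, τ=9/4; S=-1+-812/141·τ+255/94·τ²+-85/282·τ³=-22003/6016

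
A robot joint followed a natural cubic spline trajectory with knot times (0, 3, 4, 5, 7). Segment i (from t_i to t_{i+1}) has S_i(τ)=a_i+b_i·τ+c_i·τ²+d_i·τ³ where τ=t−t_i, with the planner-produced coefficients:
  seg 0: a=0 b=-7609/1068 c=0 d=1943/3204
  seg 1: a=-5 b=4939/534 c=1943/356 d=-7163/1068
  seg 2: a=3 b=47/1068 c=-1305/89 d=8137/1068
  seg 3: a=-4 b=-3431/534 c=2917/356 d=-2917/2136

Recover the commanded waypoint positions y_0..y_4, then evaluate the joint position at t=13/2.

y_0 = S_0(0) = a_0 = 0
y_1 = S_1(0) = a_1 = -5
y_2 = S_2(0) = a_2 = 3
y_3 = S_3(0) = a_3 = -4
y_4 = S_3(2) = 5
t_q=13/2 is in segment 3 (τ=3/2); S_3(τ)=1079/5696

y_0=0 y_1=-5 y_2=3 y_3=-4 y_4=5
S(13/2) = 1079/5696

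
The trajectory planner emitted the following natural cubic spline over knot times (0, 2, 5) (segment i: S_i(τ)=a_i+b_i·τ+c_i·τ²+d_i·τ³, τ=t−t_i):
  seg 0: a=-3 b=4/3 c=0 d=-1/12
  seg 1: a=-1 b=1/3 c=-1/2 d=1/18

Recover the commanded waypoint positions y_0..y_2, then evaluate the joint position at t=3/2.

y_0 = S_0(0) = a_0 = -3
y_1 = S_1(0) = a_1 = -1
y_2 = S_1(3) = -3
t_q=3/2 is in segment 0 (τ=3/2); S_0(τ)=-41/32

y_0=-3 y_1=-1 y_2=-3
S(3/2) = -41/32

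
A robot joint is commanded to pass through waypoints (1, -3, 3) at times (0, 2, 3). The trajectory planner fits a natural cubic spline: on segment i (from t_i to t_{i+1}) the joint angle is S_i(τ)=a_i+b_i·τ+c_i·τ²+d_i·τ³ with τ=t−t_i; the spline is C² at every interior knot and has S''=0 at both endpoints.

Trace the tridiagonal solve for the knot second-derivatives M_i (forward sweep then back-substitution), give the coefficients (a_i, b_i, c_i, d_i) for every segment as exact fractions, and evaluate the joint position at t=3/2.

Δ: Δ0=-2, Δ1=6
row 1: diag=6, rhs=48; c'=1/6, d'=8
back: M1=8
M: M0=0, M1=8, M2=0
seg 0: a=1, c=M0/2=0, d=(M1−M0)/(6·2)=2/3, b=Δ0−h0·(2M0+M1)/6=-14/3
seg 1: a=-3, c=M1/2=4, d=(M2−M1)/(6·1)=-4/3, b=Δ1−h1·(2M1+M2)/6=10/3
t_q=3/2 → seg 0, τ=3/2; S=1+-14/3·τ+0·τ²+2/3·τ³=-15/4

  seg 0: a=1 b=-14/3 c=0 d=2/3
  seg 1: a=-3 b=10/3 c=4 d=-4/3
S(3/2) = -15/4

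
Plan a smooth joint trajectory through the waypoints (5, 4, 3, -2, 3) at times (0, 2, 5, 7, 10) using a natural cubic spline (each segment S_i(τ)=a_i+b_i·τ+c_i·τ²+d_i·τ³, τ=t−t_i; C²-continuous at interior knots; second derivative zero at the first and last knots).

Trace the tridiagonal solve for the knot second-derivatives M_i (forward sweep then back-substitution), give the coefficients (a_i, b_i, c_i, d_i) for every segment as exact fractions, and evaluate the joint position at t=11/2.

Δ: Δ0=-1/2, Δ1=-1/3, Δ2=-5/2, Δ3=5/3
row 1: diag=10, rhs=1; c'=3/10, d'=1/10
row 2: denom=10−3·3/10=91/10; d'=(-13−3·1/10)/(91/10)=-19/13
row 3: denom=10−2·20/91=870/91; d'=(25−2·-19/13)/(870/91)=847/290
back: M3=847/290
back: M2=-19/13−20/91·847/290=-61/29
back: M1=1/10−3/10·-61/29=106/145
M: M0=0, M1=106/145, M2=-61/29, M3=847/290, M4=0
seg 0: a=5, c=M0/2=0, d=(M1−M0)/(6·2)=53/870, b=Δ0−h0·(2M0+M1)/6=-647/870
seg 1: a=4, c=M1/2=53/145, d=(M2−M1)/(6·3)=-137/870, b=Δ1−h1·(2M1+M2)/6=-11/870
seg 2: a=3, c=M2/2=-61/58, d=(M3−M2)/(6·2)=1457/3480, b=Δ2−h2·(2M2+M3)/6=-901/435
seg 3: a=-2, c=M3/2=847/580, d=(M4−M3)/(6·3)=-847/5220, b=Δ3−h3·(2M3+M4)/6=-1091/870
t_q=11/2 → seg 2, τ=1/2; S=3+-901/435·τ+-61/58·τ²+1457/3480·τ³=3255/1856

  seg 0: a=5 b=-647/870 c=0 d=53/870
  seg 1: a=4 b=-11/870 c=53/145 d=-137/870
  seg 2: a=3 b=-901/435 c=-61/58 d=1457/3480
  seg 3: a=-2 b=-1091/870 c=847/580 d=-847/5220
S(11/2) = 3255/1856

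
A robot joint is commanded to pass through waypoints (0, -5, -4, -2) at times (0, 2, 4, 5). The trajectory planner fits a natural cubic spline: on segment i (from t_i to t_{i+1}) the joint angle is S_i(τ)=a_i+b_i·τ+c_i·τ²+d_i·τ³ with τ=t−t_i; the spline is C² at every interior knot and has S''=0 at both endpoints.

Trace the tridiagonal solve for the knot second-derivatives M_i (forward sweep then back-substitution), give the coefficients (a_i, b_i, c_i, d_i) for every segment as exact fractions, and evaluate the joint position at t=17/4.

  seg 0: a=0 b=-35/11 c=0 d=15/88
  seg 1: a=-5 b=-25/22 c=45/44 d=-9/88
  seg 2: a=-4 b=19/11 c=9/22 d=-3/22
S(17/4) = -4991/1408

Δ: Δ0=-5/2, Δ1=1/2, Δ2=2
row 1: diag=8, rhs=18; c'=1/4, d'=9/4
row 2: denom=6−2·1/4=11/2; d'=(9−2·9/4)/(11/2)=9/11
back: M2=9/11
back: M1=9/4−1/4·9/11=45/22
M: M0=0, M1=45/22, M2=9/11, M3=0
seg 0: a=0, c=M0/2=0, d=(M1−M0)/(6·2)=15/88, b=Δ0−h0·(2M0+M1)/6=-35/11
seg 1: a=-5, c=M1/2=45/44, d=(M2−M1)/(6·2)=-9/88, b=Δ1−h1·(2M1+M2)/6=-25/22
seg 2: a=-4, c=M2/2=9/22, d=(M3−M2)/(6·1)=-3/22, b=Δ2−h2·(2M2+M3)/6=19/11
t_q=17/4 → seg 2, τ=1/4; S=-4+19/11·τ+9/22·τ²+-3/22·τ³=-4991/1408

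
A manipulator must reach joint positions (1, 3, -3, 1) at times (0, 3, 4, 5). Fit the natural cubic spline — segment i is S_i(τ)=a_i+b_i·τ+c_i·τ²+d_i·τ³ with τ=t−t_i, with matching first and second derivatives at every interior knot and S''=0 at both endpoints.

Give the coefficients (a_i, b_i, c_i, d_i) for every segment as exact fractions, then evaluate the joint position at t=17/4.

Δ: Δ0=2/3, Δ1=-6, Δ2=4
row 1: diag=8, rhs=-40; c'=1/8, d'=-5
row 2: denom=4−1·1/8=31/8; d'=(60−1·-5)/(31/8)=520/31
back: M2=520/31
back: M1=-5−1/8·520/31=-220/31
M: M0=0, M1=-220/31, M2=520/31, M3=0
seg 0: a=1, c=M0/2=0, d=(M1−M0)/(6·3)=-110/279, b=Δ0−h0·(2M0+M1)/6=392/93
seg 1: a=3, c=M1/2=-110/31, d=(M2−M1)/(6·1)=370/93, b=Δ1−h1·(2M1+M2)/6=-598/93
seg 2: a=-3, c=M2/2=260/31, d=(M3−M2)/(6·1)=-260/93, b=Δ2−h2·(2M2+M3)/6=-148/93
t_q=17/4 → seg 2, τ=1/4; S=-3+-148/93·τ+260/31·τ²+-260/93·τ³=-1447/496

  seg 0: a=1 b=392/93 c=0 d=-110/279
  seg 1: a=3 b=-598/93 c=-110/31 d=370/93
  seg 2: a=-3 b=-148/93 c=260/31 d=-260/93
S(17/4) = -1447/496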